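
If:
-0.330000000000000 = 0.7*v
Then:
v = -0.47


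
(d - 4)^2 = d^2 - 8*d + 16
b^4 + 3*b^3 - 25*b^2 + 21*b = b*(b - 3)*(b - 1)*(b + 7)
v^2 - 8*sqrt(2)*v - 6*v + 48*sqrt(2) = (v - 6)*(v - 8*sqrt(2))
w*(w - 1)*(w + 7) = w^3 + 6*w^2 - 7*w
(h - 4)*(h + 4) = h^2 - 16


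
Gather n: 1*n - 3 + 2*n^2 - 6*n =2*n^2 - 5*n - 3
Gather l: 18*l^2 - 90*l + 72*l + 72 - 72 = 18*l^2 - 18*l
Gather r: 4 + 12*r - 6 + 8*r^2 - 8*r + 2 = 8*r^2 + 4*r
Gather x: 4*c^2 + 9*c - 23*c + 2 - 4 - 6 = 4*c^2 - 14*c - 8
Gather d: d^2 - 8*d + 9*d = d^2 + d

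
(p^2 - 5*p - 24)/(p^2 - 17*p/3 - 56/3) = 3*(p + 3)/(3*p + 7)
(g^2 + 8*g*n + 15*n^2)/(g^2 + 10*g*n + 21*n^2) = (g + 5*n)/(g + 7*n)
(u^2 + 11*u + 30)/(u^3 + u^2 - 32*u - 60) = (u + 6)/(u^2 - 4*u - 12)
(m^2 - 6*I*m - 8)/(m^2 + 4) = (m - 4*I)/(m + 2*I)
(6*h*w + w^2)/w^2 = (6*h + w)/w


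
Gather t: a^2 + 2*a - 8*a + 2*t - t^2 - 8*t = a^2 - 6*a - t^2 - 6*t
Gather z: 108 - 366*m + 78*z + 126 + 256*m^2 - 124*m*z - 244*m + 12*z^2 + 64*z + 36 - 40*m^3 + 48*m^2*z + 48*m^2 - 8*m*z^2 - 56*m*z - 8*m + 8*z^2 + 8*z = -40*m^3 + 304*m^2 - 618*m + z^2*(20 - 8*m) + z*(48*m^2 - 180*m + 150) + 270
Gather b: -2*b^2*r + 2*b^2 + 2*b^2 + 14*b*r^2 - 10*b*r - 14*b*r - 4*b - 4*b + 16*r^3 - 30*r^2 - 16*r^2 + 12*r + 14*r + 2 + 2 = b^2*(4 - 2*r) + b*(14*r^2 - 24*r - 8) + 16*r^3 - 46*r^2 + 26*r + 4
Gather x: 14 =14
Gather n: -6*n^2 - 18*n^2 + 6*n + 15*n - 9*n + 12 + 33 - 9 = -24*n^2 + 12*n + 36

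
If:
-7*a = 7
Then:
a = -1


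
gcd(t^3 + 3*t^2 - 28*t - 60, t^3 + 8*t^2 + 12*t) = t^2 + 8*t + 12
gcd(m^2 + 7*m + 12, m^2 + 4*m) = m + 4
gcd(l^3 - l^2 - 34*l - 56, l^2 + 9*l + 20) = l + 4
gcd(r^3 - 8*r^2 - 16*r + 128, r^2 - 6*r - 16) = r - 8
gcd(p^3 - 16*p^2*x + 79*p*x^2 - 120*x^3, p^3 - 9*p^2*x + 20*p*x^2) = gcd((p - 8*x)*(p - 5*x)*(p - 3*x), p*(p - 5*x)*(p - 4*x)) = -p + 5*x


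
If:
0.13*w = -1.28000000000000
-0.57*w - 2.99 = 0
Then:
No Solution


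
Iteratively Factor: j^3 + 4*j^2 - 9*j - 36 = (j - 3)*(j^2 + 7*j + 12) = (j - 3)*(j + 3)*(j + 4)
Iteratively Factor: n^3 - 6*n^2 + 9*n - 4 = (n - 1)*(n^2 - 5*n + 4) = (n - 1)^2*(n - 4)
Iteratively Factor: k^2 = (k)*(k)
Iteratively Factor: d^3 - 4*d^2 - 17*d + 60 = (d - 5)*(d^2 + d - 12) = (d - 5)*(d - 3)*(d + 4)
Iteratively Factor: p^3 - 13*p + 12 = (p - 1)*(p^2 + p - 12) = (p - 3)*(p - 1)*(p + 4)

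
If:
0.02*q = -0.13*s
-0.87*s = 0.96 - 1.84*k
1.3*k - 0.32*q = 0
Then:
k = 0.40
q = 1.64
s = -0.25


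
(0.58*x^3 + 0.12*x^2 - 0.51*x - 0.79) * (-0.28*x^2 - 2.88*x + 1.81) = -0.1624*x^5 - 1.704*x^4 + 0.847*x^3 + 1.9072*x^2 + 1.3521*x - 1.4299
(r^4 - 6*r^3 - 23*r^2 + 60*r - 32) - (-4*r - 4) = r^4 - 6*r^3 - 23*r^2 + 64*r - 28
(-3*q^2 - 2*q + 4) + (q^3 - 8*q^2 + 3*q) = q^3 - 11*q^2 + q + 4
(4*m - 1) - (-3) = 4*m + 2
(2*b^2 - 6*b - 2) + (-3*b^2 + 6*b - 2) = -b^2 - 4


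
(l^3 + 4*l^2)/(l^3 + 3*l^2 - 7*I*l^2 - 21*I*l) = l*(l + 4)/(l^2 + l*(3 - 7*I) - 21*I)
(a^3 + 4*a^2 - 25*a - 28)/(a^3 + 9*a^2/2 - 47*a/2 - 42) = 2*(a + 1)/(2*a + 3)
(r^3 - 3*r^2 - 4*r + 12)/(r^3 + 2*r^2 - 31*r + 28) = (r^3 - 3*r^2 - 4*r + 12)/(r^3 + 2*r^2 - 31*r + 28)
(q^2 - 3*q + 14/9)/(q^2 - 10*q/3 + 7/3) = (q - 2/3)/(q - 1)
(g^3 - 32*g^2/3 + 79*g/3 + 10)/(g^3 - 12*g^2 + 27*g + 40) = (g^2 - 17*g/3 - 2)/(g^2 - 7*g - 8)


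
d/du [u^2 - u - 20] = 2*u - 1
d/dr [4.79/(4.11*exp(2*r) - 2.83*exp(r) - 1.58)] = (13.5557 - 39.3738*exp(r))*exp(r)/(-4.11*exp(2*r) + 2.83*exp(r) + 1.58)^2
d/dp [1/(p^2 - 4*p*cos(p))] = 2*(-2*p*sin(p) - p + 2*cos(p))/(p^2*(p - 4*cos(p))^2)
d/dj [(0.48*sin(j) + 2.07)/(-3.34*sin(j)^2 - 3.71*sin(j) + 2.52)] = (1.6032*sin(j)^2 + 13.8276*sin(j) + 8.8893)*cos(j)/(11.1556*sin(j)^4 + 24.7828*sin(j)^3 - 3.0695*sin(j)^2 - 18.6984*sin(j) + 6.3504)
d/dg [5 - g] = -1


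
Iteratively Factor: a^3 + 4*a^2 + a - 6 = (a + 3)*(a^2 + a - 2) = (a + 2)*(a + 3)*(a - 1)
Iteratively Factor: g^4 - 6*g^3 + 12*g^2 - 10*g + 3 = (g - 1)*(g^3 - 5*g^2 + 7*g - 3) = (g - 1)^2*(g^2 - 4*g + 3) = (g - 3)*(g - 1)^2*(g - 1)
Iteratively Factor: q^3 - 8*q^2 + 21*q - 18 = (q - 2)*(q^2 - 6*q + 9) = (q - 3)*(q - 2)*(q - 3)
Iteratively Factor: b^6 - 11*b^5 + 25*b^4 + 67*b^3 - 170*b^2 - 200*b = (b - 5)*(b^5 - 6*b^4 - 5*b^3 + 42*b^2 + 40*b) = (b - 5)*(b - 4)*(b^4 - 2*b^3 - 13*b^2 - 10*b) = (b - 5)^2*(b - 4)*(b^3 + 3*b^2 + 2*b) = (b - 5)^2*(b - 4)*(b + 1)*(b^2 + 2*b) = (b - 5)^2*(b - 4)*(b + 1)*(b + 2)*(b)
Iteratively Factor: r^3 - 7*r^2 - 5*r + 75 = (r + 3)*(r^2 - 10*r + 25) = (r - 5)*(r + 3)*(r - 5)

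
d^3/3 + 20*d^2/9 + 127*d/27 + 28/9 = (d/3 + 1)*(d + 4/3)*(d + 7/3)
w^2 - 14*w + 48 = (w - 8)*(w - 6)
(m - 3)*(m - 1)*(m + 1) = m^3 - 3*m^2 - m + 3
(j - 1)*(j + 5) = j^2 + 4*j - 5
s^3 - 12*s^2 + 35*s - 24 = (s - 8)*(s - 3)*(s - 1)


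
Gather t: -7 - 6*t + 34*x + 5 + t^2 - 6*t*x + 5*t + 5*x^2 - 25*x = t^2 + t*(-6*x - 1) + 5*x^2 + 9*x - 2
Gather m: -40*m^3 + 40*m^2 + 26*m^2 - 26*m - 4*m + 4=-40*m^3 + 66*m^2 - 30*m + 4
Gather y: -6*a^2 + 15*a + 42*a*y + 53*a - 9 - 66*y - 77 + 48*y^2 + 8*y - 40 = -6*a^2 + 68*a + 48*y^2 + y*(42*a - 58) - 126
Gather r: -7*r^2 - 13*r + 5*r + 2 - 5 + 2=-7*r^2 - 8*r - 1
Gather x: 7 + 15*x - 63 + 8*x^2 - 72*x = 8*x^2 - 57*x - 56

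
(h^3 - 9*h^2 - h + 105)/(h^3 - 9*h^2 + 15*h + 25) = (h^2 - 4*h - 21)/(h^2 - 4*h - 5)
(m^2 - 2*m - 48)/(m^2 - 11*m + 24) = (m + 6)/(m - 3)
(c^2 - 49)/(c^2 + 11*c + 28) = (c - 7)/(c + 4)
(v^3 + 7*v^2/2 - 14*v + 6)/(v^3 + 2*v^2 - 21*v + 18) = (v^2 - 5*v/2 + 1)/(v^2 - 4*v + 3)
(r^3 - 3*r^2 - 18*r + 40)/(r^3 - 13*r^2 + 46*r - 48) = (r^2 - r - 20)/(r^2 - 11*r + 24)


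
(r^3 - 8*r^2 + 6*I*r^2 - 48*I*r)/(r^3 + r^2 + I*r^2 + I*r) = (r^2 + r*(-8 + 6*I) - 48*I)/(r^2 + r*(1 + I) + I)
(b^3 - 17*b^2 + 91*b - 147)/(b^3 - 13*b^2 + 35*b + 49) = (b - 3)/(b + 1)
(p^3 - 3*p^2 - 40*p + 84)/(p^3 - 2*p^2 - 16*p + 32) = (p^2 - p - 42)/(p^2 - 16)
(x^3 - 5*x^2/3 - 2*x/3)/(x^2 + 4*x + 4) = x*(3*x^2 - 5*x - 2)/(3*(x^2 + 4*x + 4))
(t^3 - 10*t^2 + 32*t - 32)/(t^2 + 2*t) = (t^3 - 10*t^2 + 32*t - 32)/(t*(t + 2))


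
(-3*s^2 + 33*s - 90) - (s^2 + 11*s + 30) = -4*s^2 + 22*s - 120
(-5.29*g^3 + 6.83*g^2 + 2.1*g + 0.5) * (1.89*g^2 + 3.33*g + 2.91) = -9.9981*g^5 - 4.707*g^4 + 11.319*g^3 + 27.8133*g^2 + 7.776*g + 1.455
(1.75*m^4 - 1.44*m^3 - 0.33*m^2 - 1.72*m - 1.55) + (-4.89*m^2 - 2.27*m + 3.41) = 1.75*m^4 - 1.44*m^3 - 5.22*m^2 - 3.99*m + 1.86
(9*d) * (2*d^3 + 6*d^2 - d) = 18*d^4 + 54*d^3 - 9*d^2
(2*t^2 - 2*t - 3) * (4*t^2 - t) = 8*t^4 - 10*t^3 - 10*t^2 + 3*t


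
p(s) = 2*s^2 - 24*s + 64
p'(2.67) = -13.32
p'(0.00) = -24.00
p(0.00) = 64.00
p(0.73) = 47.55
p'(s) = 4*s - 24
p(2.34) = 18.79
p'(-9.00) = -60.00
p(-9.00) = 442.00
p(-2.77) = 145.83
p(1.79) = 27.45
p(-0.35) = 72.64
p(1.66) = 29.67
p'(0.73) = -21.08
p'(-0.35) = -25.40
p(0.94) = 43.21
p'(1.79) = -16.84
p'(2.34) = -14.64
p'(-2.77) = -35.08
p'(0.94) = -20.24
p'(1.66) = -17.36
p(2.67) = 14.18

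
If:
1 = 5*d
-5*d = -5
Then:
No Solution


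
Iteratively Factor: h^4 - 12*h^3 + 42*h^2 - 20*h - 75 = (h - 5)*(h^3 - 7*h^2 + 7*h + 15) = (h - 5)^2*(h^2 - 2*h - 3) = (h - 5)^2*(h + 1)*(h - 3)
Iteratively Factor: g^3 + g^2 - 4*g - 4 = (g + 1)*(g^2 - 4) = (g - 2)*(g + 1)*(g + 2)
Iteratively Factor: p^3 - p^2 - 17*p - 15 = (p + 1)*(p^2 - 2*p - 15) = (p + 1)*(p + 3)*(p - 5)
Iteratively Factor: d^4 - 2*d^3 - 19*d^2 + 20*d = (d + 4)*(d^3 - 6*d^2 + 5*d) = (d - 5)*(d + 4)*(d^2 - d) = (d - 5)*(d - 1)*(d + 4)*(d)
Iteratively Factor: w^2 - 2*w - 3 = (w - 3)*(w + 1)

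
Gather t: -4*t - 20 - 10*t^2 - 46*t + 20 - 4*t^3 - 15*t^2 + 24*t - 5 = -4*t^3 - 25*t^2 - 26*t - 5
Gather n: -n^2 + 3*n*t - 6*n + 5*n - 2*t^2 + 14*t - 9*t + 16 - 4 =-n^2 + n*(3*t - 1) - 2*t^2 + 5*t + 12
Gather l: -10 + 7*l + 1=7*l - 9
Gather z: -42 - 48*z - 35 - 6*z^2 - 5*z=-6*z^2 - 53*z - 77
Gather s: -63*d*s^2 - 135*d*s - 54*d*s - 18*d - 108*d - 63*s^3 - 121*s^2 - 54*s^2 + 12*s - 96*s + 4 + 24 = -126*d - 63*s^3 + s^2*(-63*d - 175) + s*(-189*d - 84) + 28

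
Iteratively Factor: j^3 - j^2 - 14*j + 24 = (j + 4)*(j^2 - 5*j + 6) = (j - 2)*(j + 4)*(j - 3)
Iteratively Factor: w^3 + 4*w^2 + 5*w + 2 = (w + 1)*(w^2 + 3*w + 2) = (w + 1)*(w + 2)*(w + 1)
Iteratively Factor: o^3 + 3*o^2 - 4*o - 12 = (o + 2)*(o^2 + o - 6) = (o - 2)*(o + 2)*(o + 3)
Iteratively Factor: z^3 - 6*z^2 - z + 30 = (z - 5)*(z^2 - z - 6) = (z - 5)*(z - 3)*(z + 2)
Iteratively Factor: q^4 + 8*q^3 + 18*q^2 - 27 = (q + 3)*(q^3 + 5*q^2 + 3*q - 9) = (q + 3)^2*(q^2 + 2*q - 3) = (q + 3)^3*(q - 1)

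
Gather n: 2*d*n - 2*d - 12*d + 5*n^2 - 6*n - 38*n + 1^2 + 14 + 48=-14*d + 5*n^2 + n*(2*d - 44) + 63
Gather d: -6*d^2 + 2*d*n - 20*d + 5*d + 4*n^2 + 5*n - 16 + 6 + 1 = -6*d^2 + d*(2*n - 15) + 4*n^2 + 5*n - 9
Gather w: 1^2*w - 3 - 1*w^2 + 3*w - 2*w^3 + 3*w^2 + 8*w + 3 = -2*w^3 + 2*w^2 + 12*w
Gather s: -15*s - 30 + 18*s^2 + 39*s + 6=18*s^2 + 24*s - 24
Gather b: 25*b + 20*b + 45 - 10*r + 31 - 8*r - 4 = 45*b - 18*r + 72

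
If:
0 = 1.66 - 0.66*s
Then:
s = 2.52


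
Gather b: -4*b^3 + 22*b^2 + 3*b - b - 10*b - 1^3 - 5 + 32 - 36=-4*b^3 + 22*b^2 - 8*b - 10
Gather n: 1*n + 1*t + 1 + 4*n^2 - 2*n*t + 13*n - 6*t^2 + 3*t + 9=4*n^2 + n*(14 - 2*t) - 6*t^2 + 4*t + 10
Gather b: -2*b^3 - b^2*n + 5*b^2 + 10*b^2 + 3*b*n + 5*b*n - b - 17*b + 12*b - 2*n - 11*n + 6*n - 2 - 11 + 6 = -2*b^3 + b^2*(15 - n) + b*(8*n - 6) - 7*n - 7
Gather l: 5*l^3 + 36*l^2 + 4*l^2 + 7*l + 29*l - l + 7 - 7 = 5*l^3 + 40*l^2 + 35*l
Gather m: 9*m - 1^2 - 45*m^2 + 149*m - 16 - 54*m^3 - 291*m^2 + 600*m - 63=-54*m^3 - 336*m^2 + 758*m - 80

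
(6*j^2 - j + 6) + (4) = 6*j^2 - j + 10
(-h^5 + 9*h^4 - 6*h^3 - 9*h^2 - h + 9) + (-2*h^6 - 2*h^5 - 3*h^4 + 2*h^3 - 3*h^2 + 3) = -2*h^6 - 3*h^5 + 6*h^4 - 4*h^3 - 12*h^2 - h + 12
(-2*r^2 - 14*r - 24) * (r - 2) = -2*r^3 - 10*r^2 + 4*r + 48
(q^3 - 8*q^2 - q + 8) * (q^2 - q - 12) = q^5 - 9*q^4 - 5*q^3 + 105*q^2 + 4*q - 96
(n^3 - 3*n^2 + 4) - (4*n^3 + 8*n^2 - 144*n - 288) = -3*n^3 - 11*n^2 + 144*n + 292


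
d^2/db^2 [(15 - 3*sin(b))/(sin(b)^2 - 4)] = 3*(9*sin(b)^5 - 20*sin(b)^4 - 50*sin(b)^2 + 7*sin(b)/2 - 3*sin(3*b) - sin(5*b)/2 + 40)/((sin(b) - 2)^3*(sin(b) + 2)^3)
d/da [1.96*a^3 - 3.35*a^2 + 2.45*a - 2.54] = 5.88*a^2 - 6.7*a + 2.45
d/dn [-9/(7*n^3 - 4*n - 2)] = 9*(21*n^2 - 4)/(-7*n^3 + 4*n + 2)^2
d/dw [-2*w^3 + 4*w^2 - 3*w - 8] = -6*w^2 + 8*w - 3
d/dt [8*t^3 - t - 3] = 24*t^2 - 1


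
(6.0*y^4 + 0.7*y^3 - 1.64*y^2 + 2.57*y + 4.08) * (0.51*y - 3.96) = 3.06*y^5 - 23.403*y^4 - 3.6084*y^3 + 7.8051*y^2 - 8.0964*y - 16.1568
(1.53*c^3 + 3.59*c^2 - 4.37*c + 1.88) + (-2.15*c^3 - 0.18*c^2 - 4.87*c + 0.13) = -0.62*c^3 + 3.41*c^2 - 9.24*c + 2.01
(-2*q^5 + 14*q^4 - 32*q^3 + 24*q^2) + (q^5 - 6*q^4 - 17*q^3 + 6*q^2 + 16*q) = -q^5 + 8*q^4 - 49*q^3 + 30*q^2 + 16*q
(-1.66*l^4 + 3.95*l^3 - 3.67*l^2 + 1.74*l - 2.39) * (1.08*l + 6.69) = -1.7928*l^5 - 6.8394*l^4 + 22.4619*l^3 - 22.6731*l^2 + 9.0594*l - 15.9891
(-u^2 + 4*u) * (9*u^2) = -9*u^4 + 36*u^3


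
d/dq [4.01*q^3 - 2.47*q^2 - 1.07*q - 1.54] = 12.03*q^2 - 4.94*q - 1.07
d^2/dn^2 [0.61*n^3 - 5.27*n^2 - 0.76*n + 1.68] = 3.66*n - 10.54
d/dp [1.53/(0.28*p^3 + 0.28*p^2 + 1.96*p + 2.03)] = (-1.2852*p^2 - 0.8568*p - 2.9988)/(0.28*p^3 + 0.28*p^2 + 1.96*p + 2.03)^2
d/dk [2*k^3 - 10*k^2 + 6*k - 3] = 6*k^2 - 20*k + 6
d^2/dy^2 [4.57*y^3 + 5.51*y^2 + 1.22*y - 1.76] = 27.42*y + 11.02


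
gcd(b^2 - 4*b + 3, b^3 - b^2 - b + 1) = b - 1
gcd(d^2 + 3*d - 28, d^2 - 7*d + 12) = d - 4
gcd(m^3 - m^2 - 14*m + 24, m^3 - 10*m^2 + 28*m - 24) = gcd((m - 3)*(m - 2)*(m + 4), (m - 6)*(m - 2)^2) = m - 2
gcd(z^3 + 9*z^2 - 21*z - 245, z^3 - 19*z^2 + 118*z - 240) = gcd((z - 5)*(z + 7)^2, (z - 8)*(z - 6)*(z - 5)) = z - 5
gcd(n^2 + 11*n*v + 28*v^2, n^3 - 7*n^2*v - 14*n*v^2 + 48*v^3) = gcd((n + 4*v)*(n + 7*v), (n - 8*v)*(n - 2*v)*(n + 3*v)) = 1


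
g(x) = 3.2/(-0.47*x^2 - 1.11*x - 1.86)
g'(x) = 3.2*(0.94*x + 1.11)/(-0.47*x^2 - 1.11*x - 1.86)^2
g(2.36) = -0.45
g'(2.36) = 0.21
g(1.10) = -0.88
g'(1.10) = 0.52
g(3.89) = -0.24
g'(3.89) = 0.09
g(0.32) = -1.41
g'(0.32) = 0.88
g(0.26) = -1.47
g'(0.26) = 0.91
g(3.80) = -0.25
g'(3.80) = 0.09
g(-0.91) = -2.58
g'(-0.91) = 0.53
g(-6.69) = -0.21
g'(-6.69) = -0.07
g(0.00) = -1.72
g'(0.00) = 1.03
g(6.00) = -0.13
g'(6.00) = 0.03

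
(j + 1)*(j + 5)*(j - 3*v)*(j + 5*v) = j^4 + 2*j^3*v + 6*j^3 - 15*j^2*v^2 + 12*j^2*v + 5*j^2 - 90*j*v^2 + 10*j*v - 75*v^2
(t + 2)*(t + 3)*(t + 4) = t^3 + 9*t^2 + 26*t + 24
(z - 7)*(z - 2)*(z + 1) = z^3 - 8*z^2 + 5*z + 14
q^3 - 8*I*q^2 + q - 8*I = (q - 8*I)*(q - I)*(q + I)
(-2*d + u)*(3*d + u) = -6*d^2 + d*u + u^2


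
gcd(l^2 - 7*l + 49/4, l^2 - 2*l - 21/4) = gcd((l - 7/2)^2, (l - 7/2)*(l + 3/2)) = l - 7/2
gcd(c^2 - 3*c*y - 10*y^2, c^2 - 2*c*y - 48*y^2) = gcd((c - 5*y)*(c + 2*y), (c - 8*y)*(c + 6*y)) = 1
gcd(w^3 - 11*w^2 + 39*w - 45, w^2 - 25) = w - 5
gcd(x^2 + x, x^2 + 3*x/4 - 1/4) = x + 1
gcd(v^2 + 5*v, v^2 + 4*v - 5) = v + 5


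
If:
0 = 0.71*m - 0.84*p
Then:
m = 1.1830985915493*p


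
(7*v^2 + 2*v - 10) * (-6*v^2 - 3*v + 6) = -42*v^4 - 33*v^3 + 96*v^2 + 42*v - 60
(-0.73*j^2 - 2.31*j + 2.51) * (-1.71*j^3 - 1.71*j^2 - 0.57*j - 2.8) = 1.2483*j^5 + 5.1984*j^4 + 0.0741000000000005*j^3 - 0.9314*j^2 + 5.0373*j - 7.028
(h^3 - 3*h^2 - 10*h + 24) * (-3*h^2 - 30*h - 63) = -3*h^5 - 21*h^4 + 57*h^3 + 417*h^2 - 90*h - 1512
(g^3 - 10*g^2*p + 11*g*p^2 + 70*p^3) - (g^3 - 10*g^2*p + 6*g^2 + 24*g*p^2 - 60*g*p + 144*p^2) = -6*g^2 - 13*g*p^2 + 60*g*p + 70*p^3 - 144*p^2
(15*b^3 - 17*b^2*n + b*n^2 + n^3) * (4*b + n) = 60*b^4 - 53*b^3*n - 13*b^2*n^2 + 5*b*n^3 + n^4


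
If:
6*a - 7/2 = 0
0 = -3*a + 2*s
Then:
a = 7/12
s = 7/8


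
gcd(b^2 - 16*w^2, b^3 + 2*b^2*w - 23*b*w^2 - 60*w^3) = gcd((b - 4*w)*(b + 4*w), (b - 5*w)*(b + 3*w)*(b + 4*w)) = b + 4*w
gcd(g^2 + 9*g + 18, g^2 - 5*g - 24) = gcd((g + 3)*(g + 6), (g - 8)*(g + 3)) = g + 3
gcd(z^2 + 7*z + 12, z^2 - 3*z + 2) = 1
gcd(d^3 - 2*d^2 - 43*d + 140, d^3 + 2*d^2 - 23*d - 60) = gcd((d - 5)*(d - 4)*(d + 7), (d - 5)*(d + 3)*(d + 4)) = d - 5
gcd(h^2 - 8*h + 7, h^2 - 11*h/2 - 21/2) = h - 7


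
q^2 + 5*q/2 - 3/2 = (q - 1/2)*(q + 3)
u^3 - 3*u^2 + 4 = (u - 2)^2*(u + 1)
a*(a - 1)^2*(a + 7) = a^4 + 5*a^3 - 13*a^2 + 7*a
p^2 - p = p*(p - 1)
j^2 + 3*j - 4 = (j - 1)*(j + 4)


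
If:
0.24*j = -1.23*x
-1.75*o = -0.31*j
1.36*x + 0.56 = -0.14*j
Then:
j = 4.47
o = 0.79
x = -0.87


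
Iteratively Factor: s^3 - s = (s)*(s^2 - 1) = s*(s + 1)*(s - 1)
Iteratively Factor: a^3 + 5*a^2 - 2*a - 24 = (a - 2)*(a^2 + 7*a + 12) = (a - 2)*(a + 3)*(a + 4)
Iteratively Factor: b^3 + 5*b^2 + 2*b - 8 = (b + 4)*(b^2 + b - 2) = (b + 2)*(b + 4)*(b - 1)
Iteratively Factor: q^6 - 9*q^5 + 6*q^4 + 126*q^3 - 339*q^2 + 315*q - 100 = (q - 5)*(q^5 - 4*q^4 - 14*q^3 + 56*q^2 - 59*q + 20) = (q - 5)*(q - 1)*(q^4 - 3*q^3 - 17*q^2 + 39*q - 20) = (q - 5)*(q - 1)^2*(q^3 - 2*q^2 - 19*q + 20) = (q - 5)^2*(q - 1)^2*(q^2 + 3*q - 4) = (q - 5)^2*(q - 1)^3*(q + 4)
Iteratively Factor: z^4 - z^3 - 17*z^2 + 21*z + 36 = (z + 1)*(z^3 - 2*z^2 - 15*z + 36) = (z + 1)*(z + 4)*(z^2 - 6*z + 9) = (z - 3)*(z + 1)*(z + 4)*(z - 3)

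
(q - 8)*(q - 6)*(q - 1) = q^3 - 15*q^2 + 62*q - 48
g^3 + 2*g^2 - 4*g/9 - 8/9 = (g - 2/3)*(g + 2/3)*(g + 2)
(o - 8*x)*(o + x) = o^2 - 7*o*x - 8*x^2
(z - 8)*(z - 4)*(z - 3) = z^3 - 15*z^2 + 68*z - 96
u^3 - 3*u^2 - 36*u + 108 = (u - 6)*(u - 3)*(u + 6)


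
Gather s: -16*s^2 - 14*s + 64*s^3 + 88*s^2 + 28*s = 64*s^3 + 72*s^2 + 14*s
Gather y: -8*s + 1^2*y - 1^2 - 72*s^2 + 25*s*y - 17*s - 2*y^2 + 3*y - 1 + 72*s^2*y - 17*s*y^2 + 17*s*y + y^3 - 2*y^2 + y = -72*s^2 - 25*s + y^3 + y^2*(-17*s - 4) + y*(72*s^2 + 42*s + 5) - 2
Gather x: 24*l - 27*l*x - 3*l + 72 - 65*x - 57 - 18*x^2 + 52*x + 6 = 21*l - 18*x^2 + x*(-27*l - 13) + 21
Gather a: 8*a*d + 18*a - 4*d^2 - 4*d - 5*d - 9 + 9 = a*(8*d + 18) - 4*d^2 - 9*d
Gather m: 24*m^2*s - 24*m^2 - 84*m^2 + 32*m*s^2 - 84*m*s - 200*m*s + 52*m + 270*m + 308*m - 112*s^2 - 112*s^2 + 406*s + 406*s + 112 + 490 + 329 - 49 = m^2*(24*s - 108) + m*(32*s^2 - 284*s + 630) - 224*s^2 + 812*s + 882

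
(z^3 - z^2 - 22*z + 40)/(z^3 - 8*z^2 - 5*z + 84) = (z^2 + 3*z - 10)/(z^2 - 4*z - 21)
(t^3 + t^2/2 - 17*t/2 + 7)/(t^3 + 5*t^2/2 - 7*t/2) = (t - 2)/t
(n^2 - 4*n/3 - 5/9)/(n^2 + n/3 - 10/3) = (n + 1/3)/(n + 2)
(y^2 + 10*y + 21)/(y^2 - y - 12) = (y + 7)/(y - 4)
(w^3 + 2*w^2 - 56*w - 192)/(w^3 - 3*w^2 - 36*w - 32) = (w + 6)/(w + 1)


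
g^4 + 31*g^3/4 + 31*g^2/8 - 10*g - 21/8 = (g - 1)*(g + 1/4)*(g + 3/2)*(g + 7)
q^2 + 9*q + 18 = (q + 3)*(q + 6)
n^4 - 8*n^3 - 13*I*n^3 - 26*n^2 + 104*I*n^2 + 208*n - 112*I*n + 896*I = (n - 8)*(n - 8*I)*(n - 7*I)*(n + 2*I)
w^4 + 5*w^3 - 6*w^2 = w^2*(w - 1)*(w + 6)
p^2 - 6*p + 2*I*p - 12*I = (p - 6)*(p + 2*I)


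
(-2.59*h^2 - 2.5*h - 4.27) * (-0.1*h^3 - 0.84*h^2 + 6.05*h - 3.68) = 0.259*h^5 + 2.4256*h^4 - 13.1425*h^3 - 2.007*h^2 - 16.6335*h + 15.7136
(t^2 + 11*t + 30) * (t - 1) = t^3 + 10*t^2 + 19*t - 30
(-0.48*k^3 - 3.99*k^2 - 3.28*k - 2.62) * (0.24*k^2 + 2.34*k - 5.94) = -0.1152*k^5 - 2.0808*k^4 - 7.2726*k^3 + 15.3966*k^2 + 13.3524*k + 15.5628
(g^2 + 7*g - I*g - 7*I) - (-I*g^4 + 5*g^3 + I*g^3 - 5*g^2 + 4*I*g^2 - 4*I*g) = I*g^4 - 5*g^3 - I*g^3 + 6*g^2 - 4*I*g^2 + 7*g + 3*I*g - 7*I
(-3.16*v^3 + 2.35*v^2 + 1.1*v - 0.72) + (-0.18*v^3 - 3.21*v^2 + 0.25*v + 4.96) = -3.34*v^3 - 0.86*v^2 + 1.35*v + 4.24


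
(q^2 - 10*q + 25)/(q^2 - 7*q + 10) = (q - 5)/(q - 2)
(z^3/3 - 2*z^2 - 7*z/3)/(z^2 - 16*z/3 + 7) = z*(z^2 - 6*z - 7)/(3*z^2 - 16*z + 21)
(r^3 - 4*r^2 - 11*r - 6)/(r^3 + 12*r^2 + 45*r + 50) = (r^3 - 4*r^2 - 11*r - 6)/(r^3 + 12*r^2 + 45*r + 50)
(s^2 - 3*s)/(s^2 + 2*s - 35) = s*(s - 3)/(s^2 + 2*s - 35)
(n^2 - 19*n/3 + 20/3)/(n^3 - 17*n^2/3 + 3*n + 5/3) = (3*n - 4)/(3*n^2 - 2*n - 1)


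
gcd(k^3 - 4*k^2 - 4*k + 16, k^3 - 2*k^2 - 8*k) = k^2 - 2*k - 8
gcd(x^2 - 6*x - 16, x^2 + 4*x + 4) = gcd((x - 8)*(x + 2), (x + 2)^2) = x + 2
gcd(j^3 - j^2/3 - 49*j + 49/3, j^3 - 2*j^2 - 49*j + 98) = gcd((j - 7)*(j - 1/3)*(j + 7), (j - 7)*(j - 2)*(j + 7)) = j^2 - 49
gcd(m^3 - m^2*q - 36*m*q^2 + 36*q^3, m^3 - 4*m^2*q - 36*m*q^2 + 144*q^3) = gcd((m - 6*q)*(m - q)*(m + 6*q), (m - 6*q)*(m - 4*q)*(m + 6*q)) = -m^2 + 36*q^2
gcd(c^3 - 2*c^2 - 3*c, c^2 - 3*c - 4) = c + 1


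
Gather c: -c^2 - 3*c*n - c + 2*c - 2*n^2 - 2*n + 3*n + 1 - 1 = -c^2 + c*(1 - 3*n) - 2*n^2 + n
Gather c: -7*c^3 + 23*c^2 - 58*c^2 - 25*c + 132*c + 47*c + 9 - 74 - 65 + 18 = -7*c^3 - 35*c^2 + 154*c - 112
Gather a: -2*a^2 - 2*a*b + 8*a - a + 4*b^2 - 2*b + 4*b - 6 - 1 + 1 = -2*a^2 + a*(7 - 2*b) + 4*b^2 + 2*b - 6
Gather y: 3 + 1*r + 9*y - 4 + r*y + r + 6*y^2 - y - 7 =2*r + 6*y^2 + y*(r + 8) - 8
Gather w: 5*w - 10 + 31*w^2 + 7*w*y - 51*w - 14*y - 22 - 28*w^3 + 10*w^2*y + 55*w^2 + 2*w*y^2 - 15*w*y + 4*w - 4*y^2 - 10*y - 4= -28*w^3 + w^2*(10*y + 86) + w*(2*y^2 - 8*y - 42) - 4*y^2 - 24*y - 36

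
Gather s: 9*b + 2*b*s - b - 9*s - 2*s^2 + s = 8*b - 2*s^2 + s*(2*b - 8)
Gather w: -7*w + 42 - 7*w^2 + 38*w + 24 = -7*w^2 + 31*w + 66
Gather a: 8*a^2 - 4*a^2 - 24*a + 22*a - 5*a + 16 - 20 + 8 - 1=4*a^2 - 7*a + 3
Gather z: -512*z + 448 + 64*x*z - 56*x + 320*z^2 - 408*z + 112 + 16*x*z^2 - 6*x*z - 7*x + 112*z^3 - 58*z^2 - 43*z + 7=-63*x + 112*z^3 + z^2*(16*x + 262) + z*(58*x - 963) + 567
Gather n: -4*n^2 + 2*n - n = -4*n^2 + n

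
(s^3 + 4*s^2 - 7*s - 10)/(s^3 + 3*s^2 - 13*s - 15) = (s - 2)/(s - 3)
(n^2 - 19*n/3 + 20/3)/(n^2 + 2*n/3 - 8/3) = (n - 5)/(n + 2)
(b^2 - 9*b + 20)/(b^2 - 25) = (b - 4)/(b + 5)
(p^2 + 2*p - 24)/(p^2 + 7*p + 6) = (p - 4)/(p + 1)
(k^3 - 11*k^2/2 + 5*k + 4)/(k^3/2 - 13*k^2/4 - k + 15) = 2*(2*k^3 - 11*k^2 + 10*k + 8)/(2*k^3 - 13*k^2 - 4*k + 60)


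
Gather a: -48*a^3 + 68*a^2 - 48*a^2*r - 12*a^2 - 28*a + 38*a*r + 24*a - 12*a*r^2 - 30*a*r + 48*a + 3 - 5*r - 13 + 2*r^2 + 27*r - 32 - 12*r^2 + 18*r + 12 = -48*a^3 + a^2*(56 - 48*r) + a*(-12*r^2 + 8*r + 44) - 10*r^2 + 40*r - 30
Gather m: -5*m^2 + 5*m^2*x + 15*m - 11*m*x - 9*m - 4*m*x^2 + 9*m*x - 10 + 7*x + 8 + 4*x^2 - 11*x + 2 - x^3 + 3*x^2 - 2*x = m^2*(5*x - 5) + m*(-4*x^2 - 2*x + 6) - x^3 + 7*x^2 - 6*x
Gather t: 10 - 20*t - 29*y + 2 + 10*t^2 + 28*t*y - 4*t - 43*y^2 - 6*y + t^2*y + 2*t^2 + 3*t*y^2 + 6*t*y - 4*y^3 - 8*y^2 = t^2*(y + 12) + t*(3*y^2 + 34*y - 24) - 4*y^3 - 51*y^2 - 35*y + 12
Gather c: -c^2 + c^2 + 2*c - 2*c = 0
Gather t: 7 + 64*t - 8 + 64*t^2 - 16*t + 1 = 64*t^2 + 48*t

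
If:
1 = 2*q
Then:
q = 1/2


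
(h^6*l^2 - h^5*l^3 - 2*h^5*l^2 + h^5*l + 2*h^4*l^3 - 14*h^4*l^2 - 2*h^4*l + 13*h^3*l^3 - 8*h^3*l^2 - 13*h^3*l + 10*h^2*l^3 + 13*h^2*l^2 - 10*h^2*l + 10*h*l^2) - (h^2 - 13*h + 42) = h^6*l^2 - h^5*l^3 - 2*h^5*l^2 + h^5*l + 2*h^4*l^3 - 14*h^4*l^2 - 2*h^4*l + 13*h^3*l^3 - 8*h^3*l^2 - 13*h^3*l + 10*h^2*l^3 + 13*h^2*l^2 - 10*h^2*l - h^2 + 10*h*l^2 + 13*h - 42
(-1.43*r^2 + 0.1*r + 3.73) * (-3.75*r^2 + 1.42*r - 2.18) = 5.3625*r^4 - 2.4056*r^3 - 10.7281*r^2 + 5.0786*r - 8.1314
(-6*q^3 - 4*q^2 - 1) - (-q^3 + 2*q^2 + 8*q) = -5*q^3 - 6*q^2 - 8*q - 1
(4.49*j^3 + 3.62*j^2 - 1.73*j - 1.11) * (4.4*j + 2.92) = 19.756*j^4 + 29.0388*j^3 + 2.9584*j^2 - 9.9356*j - 3.2412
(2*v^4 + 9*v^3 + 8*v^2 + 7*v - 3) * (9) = 18*v^4 + 81*v^3 + 72*v^2 + 63*v - 27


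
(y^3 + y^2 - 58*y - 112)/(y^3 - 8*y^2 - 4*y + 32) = (y + 7)/(y - 2)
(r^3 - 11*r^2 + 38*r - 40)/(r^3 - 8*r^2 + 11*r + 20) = (r - 2)/(r + 1)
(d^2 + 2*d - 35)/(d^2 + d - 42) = (d - 5)/(d - 6)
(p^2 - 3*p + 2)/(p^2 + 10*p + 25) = (p^2 - 3*p + 2)/(p^2 + 10*p + 25)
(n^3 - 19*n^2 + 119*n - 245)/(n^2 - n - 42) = (n^2 - 12*n + 35)/(n + 6)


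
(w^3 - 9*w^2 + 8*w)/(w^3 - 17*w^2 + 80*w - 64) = w/(w - 8)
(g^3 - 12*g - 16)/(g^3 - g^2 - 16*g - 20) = (g - 4)/(g - 5)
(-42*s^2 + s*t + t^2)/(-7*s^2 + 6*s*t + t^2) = (6*s - t)/(s - t)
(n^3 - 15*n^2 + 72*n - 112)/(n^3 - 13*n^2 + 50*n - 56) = (n - 4)/(n - 2)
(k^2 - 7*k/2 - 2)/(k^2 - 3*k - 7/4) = 2*(k - 4)/(2*k - 7)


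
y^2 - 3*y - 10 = (y - 5)*(y + 2)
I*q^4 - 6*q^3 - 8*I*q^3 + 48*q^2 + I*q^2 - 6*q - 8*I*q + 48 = (q - 8)*(q + I)*(q + 6*I)*(I*q + 1)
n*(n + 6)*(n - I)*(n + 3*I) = n^4 + 6*n^3 + 2*I*n^3 + 3*n^2 + 12*I*n^2 + 18*n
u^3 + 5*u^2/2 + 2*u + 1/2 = (u + 1/2)*(u + 1)^2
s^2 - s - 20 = (s - 5)*(s + 4)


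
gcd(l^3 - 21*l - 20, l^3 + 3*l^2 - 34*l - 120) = l + 4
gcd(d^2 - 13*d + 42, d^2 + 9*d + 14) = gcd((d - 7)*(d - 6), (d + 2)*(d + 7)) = 1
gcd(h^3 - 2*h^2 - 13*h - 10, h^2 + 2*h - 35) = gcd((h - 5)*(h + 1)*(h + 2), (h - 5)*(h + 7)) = h - 5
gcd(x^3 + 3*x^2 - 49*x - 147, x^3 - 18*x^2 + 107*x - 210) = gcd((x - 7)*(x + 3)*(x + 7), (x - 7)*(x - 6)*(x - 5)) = x - 7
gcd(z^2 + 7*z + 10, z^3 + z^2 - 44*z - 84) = z + 2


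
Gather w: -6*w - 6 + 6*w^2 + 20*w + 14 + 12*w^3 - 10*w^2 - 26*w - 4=12*w^3 - 4*w^2 - 12*w + 4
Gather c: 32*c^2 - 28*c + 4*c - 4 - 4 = 32*c^2 - 24*c - 8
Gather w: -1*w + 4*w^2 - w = 4*w^2 - 2*w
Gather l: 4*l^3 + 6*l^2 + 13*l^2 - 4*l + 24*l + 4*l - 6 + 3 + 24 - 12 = 4*l^3 + 19*l^2 + 24*l + 9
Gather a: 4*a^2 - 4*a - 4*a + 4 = 4*a^2 - 8*a + 4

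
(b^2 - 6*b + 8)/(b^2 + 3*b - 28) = (b - 2)/(b + 7)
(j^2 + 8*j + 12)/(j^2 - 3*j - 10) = (j + 6)/(j - 5)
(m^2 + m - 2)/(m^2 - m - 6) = (m - 1)/(m - 3)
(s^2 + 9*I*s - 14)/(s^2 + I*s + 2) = (s + 7*I)/(s - I)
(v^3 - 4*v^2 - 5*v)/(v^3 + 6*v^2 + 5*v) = (v - 5)/(v + 5)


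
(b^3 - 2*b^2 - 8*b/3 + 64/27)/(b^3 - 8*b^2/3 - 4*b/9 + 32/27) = (3*b + 4)/(3*b + 2)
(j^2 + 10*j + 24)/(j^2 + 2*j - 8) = (j + 6)/(j - 2)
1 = 1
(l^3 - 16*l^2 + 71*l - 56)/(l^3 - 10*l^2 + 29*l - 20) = (l^2 - 15*l + 56)/(l^2 - 9*l + 20)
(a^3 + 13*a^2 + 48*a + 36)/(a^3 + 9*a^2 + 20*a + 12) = (a + 6)/(a + 2)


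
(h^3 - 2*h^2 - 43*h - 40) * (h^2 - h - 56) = h^5 - 3*h^4 - 97*h^3 + 115*h^2 + 2448*h + 2240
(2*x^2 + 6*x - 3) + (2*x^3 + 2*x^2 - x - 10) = 2*x^3 + 4*x^2 + 5*x - 13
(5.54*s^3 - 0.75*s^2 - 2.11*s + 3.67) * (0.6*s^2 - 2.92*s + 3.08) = 3.324*s^5 - 16.6268*s^4 + 17.9872*s^3 + 6.0532*s^2 - 17.2152*s + 11.3036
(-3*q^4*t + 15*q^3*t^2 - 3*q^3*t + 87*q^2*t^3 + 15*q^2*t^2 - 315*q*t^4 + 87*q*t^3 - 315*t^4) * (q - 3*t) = -3*q^5*t + 24*q^4*t^2 - 3*q^4*t + 42*q^3*t^3 + 24*q^3*t^2 - 576*q^2*t^4 + 42*q^2*t^3 + 945*q*t^5 - 576*q*t^4 + 945*t^5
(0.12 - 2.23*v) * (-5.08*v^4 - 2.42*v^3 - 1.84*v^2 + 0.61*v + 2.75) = 11.3284*v^5 + 4.787*v^4 + 3.8128*v^3 - 1.5811*v^2 - 6.0593*v + 0.33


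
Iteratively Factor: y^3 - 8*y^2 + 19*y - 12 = (y - 3)*(y^2 - 5*y + 4) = (y - 4)*(y - 3)*(y - 1)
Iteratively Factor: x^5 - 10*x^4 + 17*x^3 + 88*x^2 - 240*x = (x - 4)*(x^4 - 6*x^3 - 7*x^2 + 60*x) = x*(x - 4)*(x^3 - 6*x^2 - 7*x + 60) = x*(x - 4)*(x + 3)*(x^2 - 9*x + 20) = x*(x - 4)^2*(x + 3)*(x - 5)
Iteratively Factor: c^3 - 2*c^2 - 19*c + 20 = (c - 5)*(c^2 + 3*c - 4) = (c - 5)*(c + 4)*(c - 1)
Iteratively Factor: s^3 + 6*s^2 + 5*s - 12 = (s + 4)*(s^2 + 2*s - 3) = (s + 3)*(s + 4)*(s - 1)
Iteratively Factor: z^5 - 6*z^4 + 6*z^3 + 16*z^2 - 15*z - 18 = (z - 2)*(z^4 - 4*z^3 - 2*z^2 + 12*z + 9) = (z - 3)*(z - 2)*(z^3 - z^2 - 5*z - 3) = (z - 3)*(z - 2)*(z + 1)*(z^2 - 2*z - 3) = (z - 3)*(z - 2)*(z + 1)^2*(z - 3)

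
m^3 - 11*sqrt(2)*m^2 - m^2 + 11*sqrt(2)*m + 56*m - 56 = (m - 1)*(m - 7*sqrt(2))*(m - 4*sqrt(2))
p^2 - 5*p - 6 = (p - 6)*(p + 1)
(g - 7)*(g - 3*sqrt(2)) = g^2 - 7*g - 3*sqrt(2)*g + 21*sqrt(2)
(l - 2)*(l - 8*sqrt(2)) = l^2 - 8*sqrt(2)*l - 2*l + 16*sqrt(2)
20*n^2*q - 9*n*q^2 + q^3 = q*(-5*n + q)*(-4*n + q)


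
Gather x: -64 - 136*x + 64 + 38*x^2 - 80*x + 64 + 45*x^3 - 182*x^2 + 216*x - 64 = 45*x^3 - 144*x^2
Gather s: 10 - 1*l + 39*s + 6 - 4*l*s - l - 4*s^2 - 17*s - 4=-2*l - 4*s^2 + s*(22 - 4*l) + 12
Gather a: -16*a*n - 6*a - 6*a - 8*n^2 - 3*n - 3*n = a*(-16*n - 12) - 8*n^2 - 6*n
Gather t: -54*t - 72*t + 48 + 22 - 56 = 14 - 126*t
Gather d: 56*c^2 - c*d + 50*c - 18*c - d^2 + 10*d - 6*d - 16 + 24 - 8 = 56*c^2 + 32*c - d^2 + d*(4 - c)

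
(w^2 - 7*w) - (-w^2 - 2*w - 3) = 2*w^2 - 5*w + 3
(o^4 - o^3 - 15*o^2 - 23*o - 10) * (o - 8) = o^5 - 9*o^4 - 7*o^3 + 97*o^2 + 174*o + 80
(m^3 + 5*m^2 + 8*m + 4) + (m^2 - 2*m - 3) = m^3 + 6*m^2 + 6*m + 1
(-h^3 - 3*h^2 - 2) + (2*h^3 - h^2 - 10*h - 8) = h^3 - 4*h^2 - 10*h - 10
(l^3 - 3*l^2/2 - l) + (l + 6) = l^3 - 3*l^2/2 + 6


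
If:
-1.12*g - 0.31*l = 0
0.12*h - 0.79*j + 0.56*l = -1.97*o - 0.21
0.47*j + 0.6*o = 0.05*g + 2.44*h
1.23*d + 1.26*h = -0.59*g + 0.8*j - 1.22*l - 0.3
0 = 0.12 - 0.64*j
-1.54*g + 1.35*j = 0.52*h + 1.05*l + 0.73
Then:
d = 0.51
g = 0.23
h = 0.08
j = 0.19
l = -0.83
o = 0.20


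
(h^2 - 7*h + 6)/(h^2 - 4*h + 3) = (h - 6)/(h - 3)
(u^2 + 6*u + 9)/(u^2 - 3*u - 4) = (u^2 + 6*u + 9)/(u^2 - 3*u - 4)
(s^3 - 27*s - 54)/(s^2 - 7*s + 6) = (s^2 + 6*s + 9)/(s - 1)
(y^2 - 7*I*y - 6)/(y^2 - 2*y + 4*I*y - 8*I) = (y^2 - 7*I*y - 6)/(y^2 + y*(-2 + 4*I) - 8*I)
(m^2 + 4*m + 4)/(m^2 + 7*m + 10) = (m + 2)/(m + 5)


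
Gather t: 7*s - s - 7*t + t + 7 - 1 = 6*s - 6*t + 6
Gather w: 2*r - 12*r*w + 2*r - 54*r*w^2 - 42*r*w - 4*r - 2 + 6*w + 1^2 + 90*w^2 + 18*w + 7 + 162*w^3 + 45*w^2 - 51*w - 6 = 162*w^3 + w^2*(135 - 54*r) + w*(-54*r - 27)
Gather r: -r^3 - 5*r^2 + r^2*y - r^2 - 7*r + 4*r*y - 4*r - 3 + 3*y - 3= -r^3 + r^2*(y - 6) + r*(4*y - 11) + 3*y - 6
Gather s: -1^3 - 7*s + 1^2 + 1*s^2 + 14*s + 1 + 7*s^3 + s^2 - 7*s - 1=7*s^3 + 2*s^2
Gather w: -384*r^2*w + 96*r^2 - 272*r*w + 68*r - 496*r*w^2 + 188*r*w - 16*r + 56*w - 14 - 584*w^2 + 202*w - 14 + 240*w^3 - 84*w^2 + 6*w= 96*r^2 + 52*r + 240*w^3 + w^2*(-496*r - 668) + w*(-384*r^2 - 84*r + 264) - 28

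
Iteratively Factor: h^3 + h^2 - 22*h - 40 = (h - 5)*(h^2 + 6*h + 8) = (h - 5)*(h + 2)*(h + 4)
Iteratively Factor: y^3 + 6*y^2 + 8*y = (y + 4)*(y^2 + 2*y) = y*(y + 4)*(y + 2)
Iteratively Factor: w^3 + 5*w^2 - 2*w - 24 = (w + 4)*(w^2 + w - 6) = (w - 2)*(w + 4)*(w + 3)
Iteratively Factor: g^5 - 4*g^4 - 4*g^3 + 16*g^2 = (g)*(g^4 - 4*g^3 - 4*g^2 + 16*g) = g^2*(g^3 - 4*g^2 - 4*g + 16) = g^2*(g + 2)*(g^2 - 6*g + 8) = g^2*(g - 2)*(g + 2)*(g - 4)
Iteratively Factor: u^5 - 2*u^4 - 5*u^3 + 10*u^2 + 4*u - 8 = (u + 1)*(u^4 - 3*u^3 - 2*u^2 + 12*u - 8) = (u - 2)*(u + 1)*(u^3 - u^2 - 4*u + 4) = (u - 2)^2*(u + 1)*(u^2 + u - 2) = (u - 2)^2*(u - 1)*(u + 1)*(u + 2)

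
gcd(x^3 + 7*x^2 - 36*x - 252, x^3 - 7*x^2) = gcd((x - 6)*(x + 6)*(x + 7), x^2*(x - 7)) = 1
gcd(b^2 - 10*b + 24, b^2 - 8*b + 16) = b - 4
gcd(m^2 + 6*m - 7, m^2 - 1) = m - 1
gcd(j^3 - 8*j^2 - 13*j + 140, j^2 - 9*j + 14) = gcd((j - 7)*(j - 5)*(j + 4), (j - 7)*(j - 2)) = j - 7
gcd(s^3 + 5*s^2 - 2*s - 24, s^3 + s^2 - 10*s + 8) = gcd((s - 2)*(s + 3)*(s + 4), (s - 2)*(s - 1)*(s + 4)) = s^2 + 2*s - 8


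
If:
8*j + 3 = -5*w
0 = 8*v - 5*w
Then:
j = -5*w/8 - 3/8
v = 5*w/8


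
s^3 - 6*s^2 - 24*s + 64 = (s - 8)*(s - 2)*(s + 4)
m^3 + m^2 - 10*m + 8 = (m - 2)*(m - 1)*(m + 4)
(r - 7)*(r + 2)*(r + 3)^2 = r^4 + r^3 - 35*r^2 - 129*r - 126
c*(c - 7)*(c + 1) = c^3 - 6*c^2 - 7*c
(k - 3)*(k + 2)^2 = k^3 + k^2 - 8*k - 12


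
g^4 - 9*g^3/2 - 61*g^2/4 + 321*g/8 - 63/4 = (g - 6)*(g - 3/2)*(g - 1/2)*(g + 7/2)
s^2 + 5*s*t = s*(s + 5*t)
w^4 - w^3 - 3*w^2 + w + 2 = (w - 2)*(w - 1)*(w + 1)^2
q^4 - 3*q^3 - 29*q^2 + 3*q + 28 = (q - 7)*(q - 1)*(q + 1)*(q + 4)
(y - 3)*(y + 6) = y^2 + 3*y - 18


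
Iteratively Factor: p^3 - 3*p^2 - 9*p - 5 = (p + 1)*(p^2 - 4*p - 5) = (p - 5)*(p + 1)*(p + 1)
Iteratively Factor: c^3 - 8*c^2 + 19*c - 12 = (c - 1)*(c^2 - 7*c + 12) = (c - 4)*(c - 1)*(c - 3)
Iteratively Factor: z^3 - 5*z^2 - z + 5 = (z + 1)*(z^2 - 6*z + 5) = (z - 1)*(z + 1)*(z - 5)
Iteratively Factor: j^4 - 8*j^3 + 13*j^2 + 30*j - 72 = (j - 3)*(j^3 - 5*j^2 - 2*j + 24) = (j - 3)^2*(j^2 - 2*j - 8) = (j - 3)^2*(j + 2)*(j - 4)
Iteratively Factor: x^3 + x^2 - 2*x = (x + 2)*(x^2 - x) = (x - 1)*(x + 2)*(x)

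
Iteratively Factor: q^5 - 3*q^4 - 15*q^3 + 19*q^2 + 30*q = (q)*(q^4 - 3*q^3 - 15*q^2 + 19*q + 30) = q*(q - 2)*(q^3 - q^2 - 17*q - 15) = q*(q - 5)*(q - 2)*(q^2 + 4*q + 3) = q*(q - 5)*(q - 2)*(q + 3)*(q + 1)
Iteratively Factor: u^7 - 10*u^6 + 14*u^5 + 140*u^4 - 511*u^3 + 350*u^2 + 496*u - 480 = (u - 3)*(u^6 - 7*u^5 - 7*u^4 + 119*u^3 - 154*u^2 - 112*u + 160) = (u - 3)*(u - 2)*(u^5 - 5*u^4 - 17*u^3 + 85*u^2 + 16*u - 80) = (u - 3)*(u - 2)*(u + 1)*(u^4 - 6*u^3 - 11*u^2 + 96*u - 80) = (u - 4)*(u - 3)*(u - 2)*(u + 1)*(u^3 - 2*u^2 - 19*u + 20) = (u - 5)*(u - 4)*(u - 3)*(u - 2)*(u + 1)*(u^2 + 3*u - 4) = (u - 5)*(u - 4)*(u - 3)*(u - 2)*(u - 1)*(u + 1)*(u + 4)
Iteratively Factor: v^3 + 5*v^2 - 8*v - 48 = (v - 3)*(v^2 + 8*v + 16) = (v - 3)*(v + 4)*(v + 4)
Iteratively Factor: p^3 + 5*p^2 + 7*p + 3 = (p + 1)*(p^2 + 4*p + 3) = (p + 1)^2*(p + 3)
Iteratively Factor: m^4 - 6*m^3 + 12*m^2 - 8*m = (m - 2)*(m^3 - 4*m^2 + 4*m) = (m - 2)^2*(m^2 - 2*m) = (m - 2)^3*(m)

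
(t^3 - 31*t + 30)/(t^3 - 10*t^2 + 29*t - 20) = (t + 6)/(t - 4)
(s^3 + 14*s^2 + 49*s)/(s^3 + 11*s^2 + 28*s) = (s + 7)/(s + 4)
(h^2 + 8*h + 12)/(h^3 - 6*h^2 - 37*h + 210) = (h + 2)/(h^2 - 12*h + 35)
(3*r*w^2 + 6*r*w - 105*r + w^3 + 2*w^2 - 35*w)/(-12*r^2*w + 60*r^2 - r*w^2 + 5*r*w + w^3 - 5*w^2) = (-w - 7)/(4*r - w)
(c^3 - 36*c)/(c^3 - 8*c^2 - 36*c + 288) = c/(c - 8)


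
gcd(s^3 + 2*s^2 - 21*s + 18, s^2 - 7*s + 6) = s - 1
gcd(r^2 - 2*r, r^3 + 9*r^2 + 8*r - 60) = r - 2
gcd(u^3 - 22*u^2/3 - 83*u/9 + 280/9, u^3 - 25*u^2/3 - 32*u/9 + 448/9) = u^2 - 17*u/3 - 56/3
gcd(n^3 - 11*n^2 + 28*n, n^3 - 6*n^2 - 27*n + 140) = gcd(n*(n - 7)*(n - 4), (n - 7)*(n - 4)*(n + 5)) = n^2 - 11*n + 28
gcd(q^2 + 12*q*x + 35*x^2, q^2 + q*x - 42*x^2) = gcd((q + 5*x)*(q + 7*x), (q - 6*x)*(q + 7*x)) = q + 7*x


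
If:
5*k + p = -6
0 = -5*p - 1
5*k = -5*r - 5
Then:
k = -29/25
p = -1/5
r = 4/25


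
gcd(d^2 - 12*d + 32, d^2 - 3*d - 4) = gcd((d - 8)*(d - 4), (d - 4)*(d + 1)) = d - 4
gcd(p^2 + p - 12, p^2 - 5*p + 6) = p - 3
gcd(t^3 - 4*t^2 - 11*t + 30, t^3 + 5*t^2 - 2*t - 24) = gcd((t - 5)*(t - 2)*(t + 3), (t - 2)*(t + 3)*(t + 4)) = t^2 + t - 6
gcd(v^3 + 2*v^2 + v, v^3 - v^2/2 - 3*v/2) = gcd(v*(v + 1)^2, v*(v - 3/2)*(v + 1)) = v^2 + v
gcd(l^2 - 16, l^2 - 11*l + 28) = l - 4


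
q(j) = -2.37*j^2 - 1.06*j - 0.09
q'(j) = -4.74*j - 1.06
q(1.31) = -5.55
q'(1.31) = -7.27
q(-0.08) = -0.02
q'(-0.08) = -0.68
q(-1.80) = -5.86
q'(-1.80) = 7.47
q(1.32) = -5.62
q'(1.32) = -7.32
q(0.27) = -0.55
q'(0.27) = -2.34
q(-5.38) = -62.99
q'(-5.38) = 24.44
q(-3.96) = -33.06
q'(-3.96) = 17.71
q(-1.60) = -4.46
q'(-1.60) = 6.52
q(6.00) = -91.77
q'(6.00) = -29.50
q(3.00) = -24.60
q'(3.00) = -15.28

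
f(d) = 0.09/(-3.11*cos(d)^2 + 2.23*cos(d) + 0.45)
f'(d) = 0.09*(-6.22*sin(d)*cos(d) + 2.23*sin(d))/(-3.11*cos(d)^2 + 2.23*cos(d) + 0.45)^2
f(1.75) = -1.94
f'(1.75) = 137.93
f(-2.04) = -0.08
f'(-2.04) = -0.28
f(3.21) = -0.02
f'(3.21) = -0.00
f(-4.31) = -0.10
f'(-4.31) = 0.48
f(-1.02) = 0.12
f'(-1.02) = 0.13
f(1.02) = 0.12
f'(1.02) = -0.13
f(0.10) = -0.22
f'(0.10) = -0.21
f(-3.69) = -0.02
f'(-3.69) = 0.03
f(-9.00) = -0.02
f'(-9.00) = -0.02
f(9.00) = -0.02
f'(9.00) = 0.02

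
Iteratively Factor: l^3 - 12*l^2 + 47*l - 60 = (l - 5)*(l^2 - 7*l + 12) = (l - 5)*(l - 3)*(l - 4)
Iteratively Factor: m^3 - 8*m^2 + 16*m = (m - 4)*(m^2 - 4*m) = m*(m - 4)*(m - 4)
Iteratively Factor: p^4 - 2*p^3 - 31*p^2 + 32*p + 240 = (p + 3)*(p^3 - 5*p^2 - 16*p + 80) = (p - 5)*(p + 3)*(p^2 - 16) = (p - 5)*(p - 4)*(p + 3)*(p + 4)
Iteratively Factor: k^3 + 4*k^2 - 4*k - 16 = (k + 4)*(k^2 - 4) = (k - 2)*(k + 4)*(k + 2)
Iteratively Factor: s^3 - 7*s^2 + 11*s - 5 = (s - 5)*(s^2 - 2*s + 1) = (s - 5)*(s - 1)*(s - 1)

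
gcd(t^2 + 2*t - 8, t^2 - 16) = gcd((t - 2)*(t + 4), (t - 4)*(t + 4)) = t + 4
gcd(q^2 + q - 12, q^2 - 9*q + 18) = q - 3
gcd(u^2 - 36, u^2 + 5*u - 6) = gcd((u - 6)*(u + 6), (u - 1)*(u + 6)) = u + 6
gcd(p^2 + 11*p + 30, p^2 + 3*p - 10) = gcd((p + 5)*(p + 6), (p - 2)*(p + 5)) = p + 5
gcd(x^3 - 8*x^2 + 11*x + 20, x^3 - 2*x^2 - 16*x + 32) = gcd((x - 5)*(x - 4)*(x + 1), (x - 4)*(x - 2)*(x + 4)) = x - 4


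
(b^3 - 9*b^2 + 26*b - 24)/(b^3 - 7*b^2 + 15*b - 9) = (b^2 - 6*b + 8)/(b^2 - 4*b + 3)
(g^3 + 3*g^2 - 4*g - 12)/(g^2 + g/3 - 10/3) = 3*(g^2 + g - 6)/(3*g - 5)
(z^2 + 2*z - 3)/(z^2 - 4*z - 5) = (-z^2 - 2*z + 3)/(-z^2 + 4*z + 5)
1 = 1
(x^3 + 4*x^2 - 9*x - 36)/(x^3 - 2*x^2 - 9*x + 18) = (x + 4)/(x - 2)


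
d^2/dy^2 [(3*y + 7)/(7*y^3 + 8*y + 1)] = 2*((3*y + 7)*(21*y^2 + 8)^2 - 3*(21*y^2 + 7*y*(3*y + 7) + 8)*(7*y^3 + 8*y + 1))/(7*y^3 + 8*y + 1)^3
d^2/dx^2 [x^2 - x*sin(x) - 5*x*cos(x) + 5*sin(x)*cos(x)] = x*sin(x) + 5*x*cos(x) + 10*sin(x) - 10*sin(2*x) - 2*cos(x) + 2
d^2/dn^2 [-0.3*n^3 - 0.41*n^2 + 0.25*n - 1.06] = -1.8*n - 0.82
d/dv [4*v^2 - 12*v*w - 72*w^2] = 8*v - 12*w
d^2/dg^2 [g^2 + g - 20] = 2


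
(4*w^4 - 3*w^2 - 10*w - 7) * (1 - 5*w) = -20*w^5 + 4*w^4 + 15*w^3 + 47*w^2 + 25*w - 7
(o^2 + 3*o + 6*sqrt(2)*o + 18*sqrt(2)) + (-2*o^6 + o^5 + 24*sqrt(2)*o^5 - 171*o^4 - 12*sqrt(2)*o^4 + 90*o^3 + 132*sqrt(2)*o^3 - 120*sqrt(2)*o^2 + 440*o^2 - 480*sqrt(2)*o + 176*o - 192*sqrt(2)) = -2*o^6 + o^5 + 24*sqrt(2)*o^5 - 171*o^4 - 12*sqrt(2)*o^4 + 90*o^3 + 132*sqrt(2)*o^3 - 120*sqrt(2)*o^2 + 441*o^2 - 474*sqrt(2)*o + 179*o - 174*sqrt(2)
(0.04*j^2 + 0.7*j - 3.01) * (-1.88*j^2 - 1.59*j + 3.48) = -0.0752*j^4 - 1.3796*j^3 + 4.685*j^2 + 7.2219*j - 10.4748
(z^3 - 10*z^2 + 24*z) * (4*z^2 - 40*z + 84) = 4*z^5 - 80*z^4 + 580*z^3 - 1800*z^2 + 2016*z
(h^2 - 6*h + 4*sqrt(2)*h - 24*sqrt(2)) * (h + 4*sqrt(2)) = h^3 - 6*h^2 + 8*sqrt(2)*h^2 - 48*sqrt(2)*h + 32*h - 192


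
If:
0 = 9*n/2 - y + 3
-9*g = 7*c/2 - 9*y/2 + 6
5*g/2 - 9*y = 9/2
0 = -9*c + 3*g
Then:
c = -33/107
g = -99/107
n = -268/321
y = -81/107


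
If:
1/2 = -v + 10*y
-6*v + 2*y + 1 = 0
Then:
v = 11/58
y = 2/29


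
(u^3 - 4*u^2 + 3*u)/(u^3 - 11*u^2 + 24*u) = (u - 1)/(u - 8)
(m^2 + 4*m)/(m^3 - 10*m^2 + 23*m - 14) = m*(m + 4)/(m^3 - 10*m^2 + 23*m - 14)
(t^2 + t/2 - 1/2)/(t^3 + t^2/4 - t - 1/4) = 2*(2*t - 1)/(4*t^2 - 3*t - 1)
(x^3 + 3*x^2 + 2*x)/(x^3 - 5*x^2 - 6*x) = (x + 2)/(x - 6)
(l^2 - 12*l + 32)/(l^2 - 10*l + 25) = (l^2 - 12*l + 32)/(l^2 - 10*l + 25)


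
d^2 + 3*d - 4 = (d - 1)*(d + 4)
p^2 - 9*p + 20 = (p - 5)*(p - 4)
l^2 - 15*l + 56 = (l - 8)*(l - 7)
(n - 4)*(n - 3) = n^2 - 7*n + 12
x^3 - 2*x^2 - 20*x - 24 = (x - 6)*(x + 2)^2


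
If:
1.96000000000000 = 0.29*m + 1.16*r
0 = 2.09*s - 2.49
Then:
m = 6.75862068965517 - 4.0*r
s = 1.19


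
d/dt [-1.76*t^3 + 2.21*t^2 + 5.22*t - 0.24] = -5.28*t^2 + 4.42*t + 5.22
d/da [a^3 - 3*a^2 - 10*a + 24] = 3*a^2 - 6*a - 10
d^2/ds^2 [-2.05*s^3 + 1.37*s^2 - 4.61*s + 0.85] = 2.74 - 12.3*s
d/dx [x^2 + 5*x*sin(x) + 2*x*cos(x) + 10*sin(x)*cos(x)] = -2*x*sin(x) + 5*x*cos(x) + 2*x + 5*sin(x) + 2*cos(x) + 10*cos(2*x)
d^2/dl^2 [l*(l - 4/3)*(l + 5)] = 6*l + 22/3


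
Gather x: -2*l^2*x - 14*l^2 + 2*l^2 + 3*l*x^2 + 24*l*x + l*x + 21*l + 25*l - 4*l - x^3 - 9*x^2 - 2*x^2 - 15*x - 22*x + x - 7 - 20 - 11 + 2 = -12*l^2 + 42*l - x^3 + x^2*(3*l - 11) + x*(-2*l^2 + 25*l - 36) - 36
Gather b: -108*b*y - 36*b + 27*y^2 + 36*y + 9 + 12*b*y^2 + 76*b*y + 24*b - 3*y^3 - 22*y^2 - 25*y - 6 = b*(12*y^2 - 32*y - 12) - 3*y^3 + 5*y^2 + 11*y + 3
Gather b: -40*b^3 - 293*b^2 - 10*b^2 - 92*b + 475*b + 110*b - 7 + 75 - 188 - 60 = -40*b^3 - 303*b^2 + 493*b - 180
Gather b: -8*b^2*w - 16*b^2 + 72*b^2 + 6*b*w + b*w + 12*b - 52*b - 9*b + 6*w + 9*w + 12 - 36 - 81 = b^2*(56 - 8*w) + b*(7*w - 49) + 15*w - 105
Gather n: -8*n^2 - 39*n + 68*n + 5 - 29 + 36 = -8*n^2 + 29*n + 12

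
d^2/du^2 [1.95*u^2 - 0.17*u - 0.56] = 3.90000000000000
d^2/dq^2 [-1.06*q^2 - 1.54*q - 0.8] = -2.12000000000000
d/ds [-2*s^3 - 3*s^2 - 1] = 6*s*(-s - 1)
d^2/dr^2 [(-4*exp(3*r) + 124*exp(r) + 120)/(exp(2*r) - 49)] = 4*(-exp(6*r) + 129*exp(4*r) + 120*exp(3*r) - 12495*exp(2*r) + 5880*exp(r) + 74431)*exp(r)/(exp(6*r) - 147*exp(4*r) + 7203*exp(2*r) - 117649)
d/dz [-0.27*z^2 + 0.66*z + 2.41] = 0.66 - 0.54*z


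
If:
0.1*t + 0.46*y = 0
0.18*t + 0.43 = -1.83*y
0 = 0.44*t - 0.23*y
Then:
No Solution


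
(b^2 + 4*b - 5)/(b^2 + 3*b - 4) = (b + 5)/(b + 4)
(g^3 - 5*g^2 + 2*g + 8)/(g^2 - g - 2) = g - 4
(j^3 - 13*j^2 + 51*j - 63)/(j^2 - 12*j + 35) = (j^2 - 6*j + 9)/(j - 5)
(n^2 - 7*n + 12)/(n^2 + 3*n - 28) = (n - 3)/(n + 7)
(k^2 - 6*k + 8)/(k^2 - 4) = (k - 4)/(k + 2)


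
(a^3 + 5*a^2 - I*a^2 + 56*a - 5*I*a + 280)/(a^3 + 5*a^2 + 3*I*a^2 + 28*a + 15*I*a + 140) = (a - 8*I)/(a - 4*I)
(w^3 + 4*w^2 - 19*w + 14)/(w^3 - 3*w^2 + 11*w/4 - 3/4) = 4*(w^2 + 5*w - 14)/(4*w^2 - 8*w + 3)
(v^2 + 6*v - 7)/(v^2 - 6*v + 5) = (v + 7)/(v - 5)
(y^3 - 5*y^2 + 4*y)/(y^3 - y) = (y - 4)/(y + 1)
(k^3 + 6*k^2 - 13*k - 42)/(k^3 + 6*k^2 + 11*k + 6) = (k^2 + 4*k - 21)/(k^2 + 4*k + 3)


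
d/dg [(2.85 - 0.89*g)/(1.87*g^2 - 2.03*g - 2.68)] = (1.6643*g^2 - 10.659*g + 8.1707)/(3.4969*g^4 - 7.5922*g^3 - 5.9023*g^2 + 10.8808*g + 7.1824)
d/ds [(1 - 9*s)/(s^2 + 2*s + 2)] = (9*s^2 - 2*s - 20)/(s^4 + 4*s^3 + 8*s^2 + 8*s + 4)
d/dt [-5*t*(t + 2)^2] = 5*(-3*t - 2)*(t + 2)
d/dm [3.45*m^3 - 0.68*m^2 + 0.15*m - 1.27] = 10.35*m^2 - 1.36*m + 0.15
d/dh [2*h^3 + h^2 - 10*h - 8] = 6*h^2 + 2*h - 10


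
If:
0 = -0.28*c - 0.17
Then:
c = -0.61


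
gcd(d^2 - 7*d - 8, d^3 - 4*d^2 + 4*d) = 1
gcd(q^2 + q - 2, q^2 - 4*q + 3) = q - 1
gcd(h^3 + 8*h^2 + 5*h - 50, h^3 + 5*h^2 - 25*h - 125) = h^2 + 10*h + 25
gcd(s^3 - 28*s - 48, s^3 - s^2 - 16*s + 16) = s + 4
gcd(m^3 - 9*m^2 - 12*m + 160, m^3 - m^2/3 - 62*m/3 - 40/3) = m^2 - m - 20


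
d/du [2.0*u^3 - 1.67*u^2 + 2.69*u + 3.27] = 6.0*u^2 - 3.34*u + 2.69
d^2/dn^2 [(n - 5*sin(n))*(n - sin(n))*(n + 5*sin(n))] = n^2*sin(n) - 4*n*cos(n) - 50*n*cos(2*n) + 6*n - 83*sin(n)/4 - 50*sin(2*n) + 225*sin(3*n)/4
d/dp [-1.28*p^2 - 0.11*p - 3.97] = -2.56*p - 0.11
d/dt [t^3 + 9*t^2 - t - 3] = 3*t^2 + 18*t - 1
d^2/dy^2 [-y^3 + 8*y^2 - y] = 16 - 6*y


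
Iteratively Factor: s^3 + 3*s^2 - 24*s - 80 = (s - 5)*(s^2 + 8*s + 16) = (s - 5)*(s + 4)*(s + 4)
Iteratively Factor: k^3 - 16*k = (k)*(k^2 - 16) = k*(k - 4)*(k + 4)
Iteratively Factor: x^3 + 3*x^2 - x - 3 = (x - 1)*(x^2 + 4*x + 3) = (x - 1)*(x + 3)*(x + 1)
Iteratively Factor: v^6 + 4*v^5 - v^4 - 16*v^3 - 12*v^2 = (v + 3)*(v^5 + v^4 - 4*v^3 - 4*v^2) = (v - 2)*(v + 3)*(v^4 + 3*v^3 + 2*v^2) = (v - 2)*(v + 2)*(v + 3)*(v^3 + v^2) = (v - 2)*(v + 1)*(v + 2)*(v + 3)*(v^2) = v*(v - 2)*(v + 1)*(v + 2)*(v + 3)*(v)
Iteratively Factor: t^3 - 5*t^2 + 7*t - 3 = (t - 3)*(t^2 - 2*t + 1) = (t - 3)*(t - 1)*(t - 1)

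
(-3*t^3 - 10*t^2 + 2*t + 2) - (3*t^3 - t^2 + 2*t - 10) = -6*t^3 - 9*t^2 + 12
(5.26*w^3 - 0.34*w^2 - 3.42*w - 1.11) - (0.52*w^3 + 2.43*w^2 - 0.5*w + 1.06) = 4.74*w^3 - 2.77*w^2 - 2.92*w - 2.17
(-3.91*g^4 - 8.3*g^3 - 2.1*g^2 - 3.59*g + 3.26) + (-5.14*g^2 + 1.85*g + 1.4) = -3.91*g^4 - 8.3*g^3 - 7.24*g^2 - 1.74*g + 4.66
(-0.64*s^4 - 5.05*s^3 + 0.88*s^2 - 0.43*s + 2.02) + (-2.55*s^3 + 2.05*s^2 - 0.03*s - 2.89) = -0.64*s^4 - 7.6*s^3 + 2.93*s^2 - 0.46*s - 0.87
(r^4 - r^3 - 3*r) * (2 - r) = -r^5 + 3*r^4 - 2*r^3 + 3*r^2 - 6*r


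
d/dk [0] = 0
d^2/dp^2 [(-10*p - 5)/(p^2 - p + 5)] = 10*(-(2*p - 1)^2*(2*p + 1) + (6*p - 1)*(p^2 - p + 5))/(p^2 - p + 5)^3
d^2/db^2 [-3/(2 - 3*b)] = 54/(3*b - 2)^3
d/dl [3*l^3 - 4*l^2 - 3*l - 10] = 9*l^2 - 8*l - 3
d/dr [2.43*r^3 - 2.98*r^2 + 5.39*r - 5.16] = 7.29*r^2 - 5.96*r + 5.39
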